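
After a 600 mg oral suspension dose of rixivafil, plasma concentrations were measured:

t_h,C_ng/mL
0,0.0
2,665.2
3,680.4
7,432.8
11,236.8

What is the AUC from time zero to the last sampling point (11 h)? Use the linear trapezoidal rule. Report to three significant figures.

AUC = 4900 ng/mL·h

Trapezoidal AUC_0→11:
  [0→2]: (0.0+665.2)/2 × 2 = 665.2
  [2→3]: (665.2+680.4)/2 × 1 = 672.8
  [3→7]: (680.4+432.8)/2 × 4 = 2226.4
  [7→11]: (432.8+236.8)/2 × 4 = 1339.2
  Sum = 4903.6 ng/mL·h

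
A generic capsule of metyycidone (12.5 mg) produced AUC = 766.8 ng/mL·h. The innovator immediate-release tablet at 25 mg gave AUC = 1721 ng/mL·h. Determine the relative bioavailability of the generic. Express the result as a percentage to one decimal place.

F_rel = 89.1%

F_rel = (AUC_test/D_test) / (AUC_ref/D_ref)
      = (766.8/12.5) / (1721/25)
      = 61.344 / 68.84 = 0.8911 = 89.11%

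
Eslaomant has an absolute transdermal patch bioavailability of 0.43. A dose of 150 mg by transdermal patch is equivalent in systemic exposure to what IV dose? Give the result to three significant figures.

D_iv = 64.5 mg

Systemic exposure from an extravascular dose = F × D_ev, so the equivalent IV dose is F × D_ev.
D_iv = F × D_ev = 0.43 × 150 = 64.5 mg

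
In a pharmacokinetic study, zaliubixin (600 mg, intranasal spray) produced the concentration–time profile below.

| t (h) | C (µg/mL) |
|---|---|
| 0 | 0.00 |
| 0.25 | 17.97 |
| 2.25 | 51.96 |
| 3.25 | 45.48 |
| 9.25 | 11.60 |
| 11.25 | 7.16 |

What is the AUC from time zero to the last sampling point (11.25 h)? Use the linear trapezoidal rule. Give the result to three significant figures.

AUC = 311 µg/mL·h

Trapezoidal AUC_0→11.25:
  [0→0.25]: (0.00+17.97)/2 × 0.25 = 2.24625
  [0.25→2.25]: (17.97+51.96)/2 × 2 = 69.93
  [2.25→3.25]: (51.96+45.48)/2 × 1 = 48.72
  [3.25→9.25]: (45.48+11.60)/2 × 6 = 171.24
  [9.25→11.25]: (11.60+7.16)/2 × 2 = 18.76
  Sum = 310.89625 µg/mL·h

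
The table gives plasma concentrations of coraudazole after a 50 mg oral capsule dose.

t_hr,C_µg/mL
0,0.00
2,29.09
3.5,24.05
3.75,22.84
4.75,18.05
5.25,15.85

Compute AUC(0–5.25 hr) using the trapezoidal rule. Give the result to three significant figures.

AUC = 104 µg/mL·hr

Trapezoidal AUC_0→5.25:
  [0→2]: (0.00+29.09)/2 × 2 = 29.09
  [2→3.5]: (29.09+24.05)/2 × 1.5 = 39.855
  [3.5→3.75]: (24.05+22.84)/2 × 0.25 = 5.86125
  [3.75→4.75]: (22.84+18.05)/2 × 1 = 20.445
  [4.75→5.25]: (18.05+15.85)/2 × 0.5 = 8.475
  Sum = 103.72625 µg/mL·hr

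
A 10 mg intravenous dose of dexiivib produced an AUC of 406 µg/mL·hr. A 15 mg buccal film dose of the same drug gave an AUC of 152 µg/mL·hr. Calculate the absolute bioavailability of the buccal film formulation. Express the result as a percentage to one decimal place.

F = 25.0%

F = (AUC_ev / D_ev) / (AUC_iv / D_iv)
  = (152/15) / (406/10)
  = 10.1333 / 40.6 = 0.2496
  = 24.96%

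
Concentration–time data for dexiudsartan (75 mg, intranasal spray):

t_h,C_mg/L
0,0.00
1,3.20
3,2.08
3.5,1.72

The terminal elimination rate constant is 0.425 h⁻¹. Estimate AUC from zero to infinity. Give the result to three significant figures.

Trapezoidal AUC_0→3.5:
  [0→1]: (0.00+3.20)/2 × 1 = 1.6
  [1→3]: (3.20+2.08)/2 × 2 = 5.28
  [3→3.5]: (2.08+1.72)/2 × 0.5 = 0.95
  Sum = 7.83 mg/L·h
Extrapolated tail: C_last / k_e = 1.72 / 0.425 = 4.047
AUC_0→∞ = 7.83 + 4.047 = 11.877 mg/L·h

AUC = 11.9 mg/L·h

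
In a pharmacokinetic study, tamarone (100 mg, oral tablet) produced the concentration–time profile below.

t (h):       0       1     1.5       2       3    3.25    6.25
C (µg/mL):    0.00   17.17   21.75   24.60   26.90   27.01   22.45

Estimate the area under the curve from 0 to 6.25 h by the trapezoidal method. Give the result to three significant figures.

Trapezoidal AUC_0→6.25:
  [0→1]: (0.00+17.17)/2 × 1 = 8.585
  [1→1.5]: (17.17+21.75)/2 × 0.5 = 9.73
  [1.5→2]: (21.75+24.60)/2 × 0.5 = 11.5875
  [2→3]: (24.60+26.90)/2 × 1 = 25.75
  [3→3.25]: (26.90+27.01)/2 × 0.25 = 6.73875
  [3.25→6.25]: (27.01+22.45)/2 × 3 = 74.19
  Sum = 136.58125 µg/mL·h

AUC = 137 µg/mL·h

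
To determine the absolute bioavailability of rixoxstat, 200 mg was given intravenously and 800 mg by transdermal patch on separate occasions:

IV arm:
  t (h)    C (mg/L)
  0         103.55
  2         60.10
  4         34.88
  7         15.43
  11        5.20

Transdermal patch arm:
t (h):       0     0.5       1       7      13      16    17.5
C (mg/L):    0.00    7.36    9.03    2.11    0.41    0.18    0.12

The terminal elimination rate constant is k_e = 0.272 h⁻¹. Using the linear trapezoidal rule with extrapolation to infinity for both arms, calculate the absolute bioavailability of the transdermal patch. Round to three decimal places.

F = 0.031

Trapezoidal AUC_0→11 (IV):
  [0→2]: (103.55+60.10)/2 × 2 = 163.65
  [2→4]: (60.10+34.88)/2 × 2 = 94.98
  [4→7]: (34.88+15.43)/2 × 3 = 75.465
  [7→11]: (15.43+5.20)/2 × 4 = 41.26
  Sum = 375.355 mg/L·h
IV tail: 5.20/0.272 = 19.118; AUC_iv,0→∞ = 375.355 + 19.118 = 394.473 mg/L·h
Trapezoidal AUC_0→17.5 (transdermal patch):
  [0→0.5]: (0.00+7.36)/2 × 0.5 = 1.84
  [0.5→1]: (7.36+9.03)/2 × 0.5 = 4.0975
  [1→7]: (9.03+2.11)/2 × 6 = 33.42
  [7→13]: (2.11+0.41)/2 × 6 = 7.56
  [13→16]: (0.41+0.18)/2 × 3 = 0.885
  [16→17.5]: (0.18+0.12)/2 × 1.5 = 0.225
  Sum = 48.0275 mg/L·h
transdermal patch tail: 0.12/0.272 = 0.441; AUC_ev,0→∞ = 48.0275 + 0.441 = 48.4685 mg/L·h
F = (AUC_ev/D_ev)/(AUC_iv/D_iv) = (48.4685/800)/(394.473/200) = 0.060585625/1.972365 = 0.0307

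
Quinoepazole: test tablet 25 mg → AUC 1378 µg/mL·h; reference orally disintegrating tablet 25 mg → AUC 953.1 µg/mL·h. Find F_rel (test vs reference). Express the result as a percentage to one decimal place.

F_rel = (AUC_test/D_test) / (AUC_ref/D_ref)
      = (1378/25) / (953.1/25)
      = 55.12 / 38.124 = 1.4458 = 144.58%

F_rel = 144.6%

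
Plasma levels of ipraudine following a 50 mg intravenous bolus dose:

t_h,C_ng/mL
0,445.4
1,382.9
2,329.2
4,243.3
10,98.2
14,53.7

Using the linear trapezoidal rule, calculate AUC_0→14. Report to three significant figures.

Trapezoidal AUC_0→14:
  [0→1]: (445.4+382.9)/2 × 1 = 414.15
  [1→2]: (382.9+329.2)/2 × 1 = 356.05
  [2→4]: (329.2+243.3)/2 × 2 = 572.5
  [4→10]: (243.3+98.2)/2 × 6 = 1024.5
  [10→14]: (98.2+53.7)/2 × 4 = 303.8
  Sum = 2671.0 ng/mL·h

AUC = 2670 ng/mL·h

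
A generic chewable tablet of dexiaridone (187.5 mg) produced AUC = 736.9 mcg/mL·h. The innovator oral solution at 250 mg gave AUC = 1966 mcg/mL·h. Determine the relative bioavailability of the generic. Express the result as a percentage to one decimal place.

F_rel = 50.0%

F_rel = (AUC_test/D_test) / (AUC_ref/D_ref)
      = (736.9/187.5) / (1966/250)
      = 3.93013 / 7.864 = 0.4998 = 49.98%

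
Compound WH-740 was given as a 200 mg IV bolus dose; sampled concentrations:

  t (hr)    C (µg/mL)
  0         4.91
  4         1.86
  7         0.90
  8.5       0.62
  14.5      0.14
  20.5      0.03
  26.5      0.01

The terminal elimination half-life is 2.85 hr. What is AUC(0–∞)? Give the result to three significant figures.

Trapezoidal AUC_0→26.5:
  [0→4]: (4.91+1.86)/2 × 4 = 13.54
  [4→7]: (1.86+0.90)/2 × 3 = 4.14
  [7→8.5]: (0.90+0.62)/2 × 1.5 = 1.14
  [8.5→14.5]: (0.62+0.14)/2 × 6 = 2.28
  [14.5→20.5]: (0.14+0.03)/2 × 6 = 0.51
  [20.5→26.5]: (0.03+0.01)/2 × 6 = 0.12
  Sum = 21.73 µg/mL·hr
k_e = ln2 / t½ = 0.693147 / 2.85 = 0.2432 hr^-1
Extrapolated tail: C_last / k_e = 0.01 / 0.2432 = 0.041
AUC_0→∞ = 21.73 + 0.041 = 21.771 µg/mL·hr

AUC = 21.8 µg/mL·hr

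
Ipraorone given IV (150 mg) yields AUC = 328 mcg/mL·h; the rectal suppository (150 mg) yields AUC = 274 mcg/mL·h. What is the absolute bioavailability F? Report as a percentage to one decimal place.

F = (AUC_ev / D_ev) / (AUC_iv / D_iv)
  = (274/150) / (328/150)
  = 1.82667 / 2.18667 = 0.8354
  = 83.54%

F = 83.5%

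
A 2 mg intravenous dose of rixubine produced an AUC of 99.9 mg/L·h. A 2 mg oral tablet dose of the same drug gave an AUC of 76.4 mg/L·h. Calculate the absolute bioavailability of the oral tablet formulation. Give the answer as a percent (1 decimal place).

F = (AUC_ev / D_ev) / (AUC_iv / D_iv)
  = (76.4/2) / (99.9/2)
  = 38.2 / 49.95 = 0.7648
  = 76.48%

F = 76.5%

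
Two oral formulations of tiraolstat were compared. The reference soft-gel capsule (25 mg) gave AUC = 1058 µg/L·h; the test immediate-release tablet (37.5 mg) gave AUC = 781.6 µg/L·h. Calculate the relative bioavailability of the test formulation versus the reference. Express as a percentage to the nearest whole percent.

F_rel = (AUC_test/D_test) / (AUC_ref/D_ref)
      = (781.6/37.5) / (1058/25)
      = 20.8427 / 42.32 = 0.4925 = 49.25%

F_rel = 49%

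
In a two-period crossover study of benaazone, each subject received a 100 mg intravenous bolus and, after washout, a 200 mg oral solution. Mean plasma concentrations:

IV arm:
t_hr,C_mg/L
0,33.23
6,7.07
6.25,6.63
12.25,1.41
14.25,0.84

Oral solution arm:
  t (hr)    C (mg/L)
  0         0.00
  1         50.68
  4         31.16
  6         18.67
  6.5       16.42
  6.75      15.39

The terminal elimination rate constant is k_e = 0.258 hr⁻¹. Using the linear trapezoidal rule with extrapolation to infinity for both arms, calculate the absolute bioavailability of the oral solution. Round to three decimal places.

F = 0.888

Trapezoidal AUC_0→14.25 (IV):
  [0→6]: (33.23+7.07)/2 × 6 = 120.9
  [6→6.25]: (7.07+6.63)/2 × 0.25 = 1.7125
  [6.25→12.25]: (6.63+1.41)/2 × 6 = 24.12
  [12.25→14.25]: (1.41+0.84)/2 × 2 = 2.25
  Sum = 148.9825 mg/L·hr
IV tail: 0.84/0.258 = 3.256; AUC_iv,0→∞ = 148.9825 + 3.256 = 152.2385 mg/L·hr
Trapezoidal AUC_0→6.75 (oral solution):
  [0→1]: (0.00+50.68)/2 × 1 = 25.34
  [1→4]: (50.68+31.16)/2 × 3 = 122.76
  [4→6]: (31.16+18.67)/2 × 2 = 49.83
  [6→6.5]: (18.67+16.42)/2 × 0.5 = 8.7725
  [6.5→6.75]: (16.42+15.39)/2 × 0.25 = 3.97625
  Sum = 210.67875 mg/L·hr
oral solution tail: 15.39/0.258 = 59.651; AUC_ev,0→∞ = 210.67875 + 59.651 = 270.32975 mg/L·hr
F = (AUC_ev/D_ev)/(AUC_iv/D_iv) = (270.32975/200)/(152.2385/100) = 1.35165/1.522385 = 0.8879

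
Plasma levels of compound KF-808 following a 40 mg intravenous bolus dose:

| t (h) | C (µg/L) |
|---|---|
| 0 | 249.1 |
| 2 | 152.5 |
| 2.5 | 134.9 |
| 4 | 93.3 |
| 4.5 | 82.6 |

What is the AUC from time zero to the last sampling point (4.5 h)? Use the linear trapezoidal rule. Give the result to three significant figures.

Trapezoidal AUC_0→4.5:
  [0→2]: (249.1+152.5)/2 × 2 = 401.6
  [2→2.5]: (152.5+134.9)/2 × 0.5 = 71.85
  [2.5→4]: (134.9+93.3)/2 × 1.5 = 171.15
  [4→4.5]: (93.3+82.6)/2 × 0.5 = 43.975
  Sum = 688.575 µg/L·h

AUC = 689 µg/L·h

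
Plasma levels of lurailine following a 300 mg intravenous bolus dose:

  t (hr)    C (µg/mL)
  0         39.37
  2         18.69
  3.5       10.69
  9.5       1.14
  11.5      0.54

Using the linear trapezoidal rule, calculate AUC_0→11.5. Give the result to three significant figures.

AUC = 117 µg/mL·hr

Trapezoidal AUC_0→11.5:
  [0→2]: (39.37+18.69)/2 × 2 = 58.06
  [2→3.5]: (18.69+10.69)/2 × 1.5 = 22.035
  [3.5→9.5]: (10.69+1.14)/2 × 6 = 35.49
  [9.5→11.5]: (1.14+0.54)/2 × 2 = 1.68
  Sum = 117.265 µg/mL·hr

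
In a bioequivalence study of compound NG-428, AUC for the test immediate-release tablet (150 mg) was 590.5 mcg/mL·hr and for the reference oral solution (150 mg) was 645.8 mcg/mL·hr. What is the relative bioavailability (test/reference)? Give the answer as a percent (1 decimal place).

F_rel = (AUC_test/D_test) / (AUC_ref/D_ref)
      = (590.5/150) / (645.8/150)
      = 3.93667 / 4.30533 = 0.9144 = 91.44%

F_rel = 91.4%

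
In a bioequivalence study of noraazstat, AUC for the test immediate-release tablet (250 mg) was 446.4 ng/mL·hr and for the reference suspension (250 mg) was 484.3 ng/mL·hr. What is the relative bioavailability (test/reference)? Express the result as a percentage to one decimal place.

F_rel = 92.2%

F_rel = (AUC_test/D_test) / (AUC_ref/D_ref)
      = (446.4/250) / (484.3/250)
      = 1.7856 / 1.9372 = 0.9217 = 92.17%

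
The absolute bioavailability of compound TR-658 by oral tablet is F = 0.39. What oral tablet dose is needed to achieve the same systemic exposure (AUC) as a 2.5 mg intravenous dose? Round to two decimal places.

For equal systemic exposure: F × D_ev = D_iv
D_ev = D_iv / F = 2.5 / 0.39 = 6.41026 mg

D_oral = 6.41 mg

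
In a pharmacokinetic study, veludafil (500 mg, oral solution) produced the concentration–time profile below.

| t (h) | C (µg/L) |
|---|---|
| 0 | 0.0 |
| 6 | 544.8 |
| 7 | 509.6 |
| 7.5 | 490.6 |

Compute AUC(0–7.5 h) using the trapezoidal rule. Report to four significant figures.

AUC = 2412 µg/L·h

Trapezoidal AUC_0→7.5:
  [0→6]: (0.0+544.8)/2 × 6 = 1634.4
  [6→7]: (544.8+509.6)/2 × 1 = 527.2
  [7→7.5]: (509.6+490.6)/2 × 0.5 = 250.05
  Sum = 2411.65 µg/L·h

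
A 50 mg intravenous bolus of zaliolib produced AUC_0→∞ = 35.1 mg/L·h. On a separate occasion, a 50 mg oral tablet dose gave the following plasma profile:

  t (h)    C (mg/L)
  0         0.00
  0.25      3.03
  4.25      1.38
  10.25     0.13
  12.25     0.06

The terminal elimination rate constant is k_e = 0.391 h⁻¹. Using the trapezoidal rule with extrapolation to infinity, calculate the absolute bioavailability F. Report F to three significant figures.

Trapezoidal AUC_0→12.25 (oral tablet):
  [0→0.25]: (0.00+3.03)/2 × 0.25 = 0.37875
  [0.25→4.25]: (3.03+1.38)/2 × 4 = 8.82
  [4.25→10.25]: (1.38+0.13)/2 × 6 = 4.53
  [10.25→12.25]: (0.13+0.06)/2 × 2 = 0.19
  Sum = 13.91875 mg/L·h
Tail: C_last/k_e = 0.06/0.391 = 0.153
AUC_0→∞ (oral tablet) = 13.91875 + 0.153 = 14.07175 mg/L·h
F = (AUC_ev/D_ev)/(AUC_iv/D_iv) = (14.07175/50)/(35.1/50) = 0.281435/0.702 = 0.4009

F = 0.401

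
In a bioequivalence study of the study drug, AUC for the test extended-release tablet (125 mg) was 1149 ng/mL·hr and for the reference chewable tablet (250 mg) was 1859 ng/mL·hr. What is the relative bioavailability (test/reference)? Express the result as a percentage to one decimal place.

F_rel = 123.6%

F_rel = (AUC_test/D_test) / (AUC_ref/D_ref)
      = (1149/125) / (1859/250)
      = 9.192 / 7.436 = 1.2361 = 123.61%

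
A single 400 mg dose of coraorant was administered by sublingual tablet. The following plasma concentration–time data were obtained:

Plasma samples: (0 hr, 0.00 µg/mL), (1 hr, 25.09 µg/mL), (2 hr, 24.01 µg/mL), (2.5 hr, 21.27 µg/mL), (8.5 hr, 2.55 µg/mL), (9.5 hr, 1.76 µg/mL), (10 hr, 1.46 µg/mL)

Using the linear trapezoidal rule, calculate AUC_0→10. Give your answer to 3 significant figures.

AUC = 123 µg/mL·hr

Trapezoidal AUC_0→10:
  [0→1]: (0.00+25.09)/2 × 1 = 12.545
  [1→2]: (25.09+24.01)/2 × 1 = 24.55
  [2→2.5]: (24.01+21.27)/2 × 0.5 = 11.32
  [2.5→8.5]: (21.27+2.55)/2 × 6 = 71.46
  [8.5→9.5]: (2.55+1.76)/2 × 1 = 2.155
  [9.5→10]: (1.76+1.46)/2 × 0.5 = 0.805
  Sum = 122.835 µg/mL·hr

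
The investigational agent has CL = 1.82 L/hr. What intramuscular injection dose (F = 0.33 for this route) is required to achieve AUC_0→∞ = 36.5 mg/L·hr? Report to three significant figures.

Dose = CL × AUC_0→∞ / F
     = 1.82 × 36.5 / 0.33 = 201.303 mg

Dose = 201 mg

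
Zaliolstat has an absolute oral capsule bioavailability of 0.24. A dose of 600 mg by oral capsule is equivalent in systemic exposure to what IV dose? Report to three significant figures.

D_iv = 144 mg

Systemic exposure from an extravascular dose = F × D_ev, so the equivalent IV dose is F × D_ev.
D_iv = F × D_ev = 0.24 × 600 = 144 mg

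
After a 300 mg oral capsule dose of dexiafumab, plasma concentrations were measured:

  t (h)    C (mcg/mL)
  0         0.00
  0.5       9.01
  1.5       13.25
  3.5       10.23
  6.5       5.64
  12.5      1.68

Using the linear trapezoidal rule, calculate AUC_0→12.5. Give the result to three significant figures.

Trapezoidal AUC_0→12.5:
  [0→0.5]: (0.00+9.01)/2 × 0.5 = 2.2525
  [0.5→1.5]: (9.01+13.25)/2 × 1 = 11.13
  [1.5→3.5]: (13.25+10.23)/2 × 2 = 23.48
  [3.5→6.5]: (10.23+5.64)/2 × 3 = 23.805
  [6.5→12.5]: (5.64+1.68)/2 × 6 = 21.96
  Sum = 82.6275 mcg/mL·h

AUC = 82.6 mcg/mL·h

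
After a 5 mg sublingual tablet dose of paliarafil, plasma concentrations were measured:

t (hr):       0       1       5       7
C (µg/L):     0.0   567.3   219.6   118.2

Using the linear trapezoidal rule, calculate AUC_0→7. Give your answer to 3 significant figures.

Trapezoidal AUC_0→7:
  [0→1]: (0.0+567.3)/2 × 1 = 283.65
  [1→5]: (567.3+219.6)/2 × 4 = 1573.8
  [5→7]: (219.6+118.2)/2 × 2 = 337.8
  Sum = 2195.25 µg/L·hr

AUC = 2200 µg/L·hr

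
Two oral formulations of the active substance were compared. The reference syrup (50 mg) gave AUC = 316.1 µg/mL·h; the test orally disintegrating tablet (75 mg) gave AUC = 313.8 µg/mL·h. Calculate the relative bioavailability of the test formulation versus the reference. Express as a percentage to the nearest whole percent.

F_rel = (AUC_test/D_test) / (AUC_ref/D_ref)
      = (313.8/75) / (316.1/50)
      = 4.184 / 6.322 = 0.6618 = 66.18%

F_rel = 66%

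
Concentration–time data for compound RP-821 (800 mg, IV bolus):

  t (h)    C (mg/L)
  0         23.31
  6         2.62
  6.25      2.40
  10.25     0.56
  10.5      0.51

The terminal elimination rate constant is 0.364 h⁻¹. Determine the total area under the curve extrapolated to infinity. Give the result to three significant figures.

AUC = 85.9 mg/L·h

Trapezoidal AUC_0→10.5:
  [0→6]: (23.31+2.62)/2 × 6 = 77.79
  [6→6.25]: (2.62+2.40)/2 × 0.25 = 0.6275
  [6.25→10.25]: (2.40+0.56)/2 × 4 = 5.92
  [10.25→10.5]: (0.56+0.51)/2 × 0.25 = 0.13375
  Sum = 84.47125 mg/L·h
Extrapolated tail: C_last / k_e = 0.51 / 0.364 = 1.401
AUC_0→∞ = 84.47125 + 1.401 = 85.87225 mg/L·h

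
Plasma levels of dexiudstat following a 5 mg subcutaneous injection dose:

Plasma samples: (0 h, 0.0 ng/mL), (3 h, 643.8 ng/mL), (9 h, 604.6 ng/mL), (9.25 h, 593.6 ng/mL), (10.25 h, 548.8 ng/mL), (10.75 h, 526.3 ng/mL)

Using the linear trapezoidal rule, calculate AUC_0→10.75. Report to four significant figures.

AUC = 5701 ng/mL·h

Trapezoidal AUC_0→10.75:
  [0→3]: (0.0+643.8)/2 × 3 = 965.7
  [3→9]: (643.8+604.6)/2 × 6 = 3745.2
  [9→9.25]: (604.6+593.6)/2 × 0.25 = 149.775
  [9.25→10.25]: (593.6+548.8)/2 × 1 = 571.2
  [10.25→10.75]: (548.8+526.3)/2 × 0.5 = 268.775
  Sum = 5700.65 ng/mL·h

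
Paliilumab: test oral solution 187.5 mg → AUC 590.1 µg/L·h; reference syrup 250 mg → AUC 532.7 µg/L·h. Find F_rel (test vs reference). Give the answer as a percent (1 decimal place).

F_rel = (AUC_test/D_test) / (AUC_ref/D_ref)
      = (590.1/187.5) / (532.7/250)
      = 3.1472 / 2.1308 = 1.4770 = 147.70%

F_rel = 147.7%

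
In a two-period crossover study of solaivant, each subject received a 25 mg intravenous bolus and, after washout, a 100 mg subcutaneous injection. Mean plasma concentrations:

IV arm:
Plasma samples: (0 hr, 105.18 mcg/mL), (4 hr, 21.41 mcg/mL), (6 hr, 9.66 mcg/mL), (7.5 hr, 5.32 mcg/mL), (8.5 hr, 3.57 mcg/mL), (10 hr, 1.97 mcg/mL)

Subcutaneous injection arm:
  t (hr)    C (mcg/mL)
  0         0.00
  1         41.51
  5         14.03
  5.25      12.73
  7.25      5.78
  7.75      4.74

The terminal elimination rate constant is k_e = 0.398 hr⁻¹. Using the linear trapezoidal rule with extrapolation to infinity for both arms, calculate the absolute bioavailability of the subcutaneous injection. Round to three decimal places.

F = 0.136

Trapezoidal AUC_0→10 (IV):
  [0→4]: (105.18+21.41)/2 × 4 = 253.18
  [4→6]: (21.41+9.66)/2 × 2 = 31.07
  [6→7.5]: (9.66+5.32)/2 × 1.5 = 11.235
  [7.5→8.5]: (5.32+3.57)/2 × 1 = 4.445
  [8.5→10]: (3.57+1.97)/2 × 1.5 = 4.155
  Sum = 304.085 mcg/mL·hr
IV tail: 1.97/0.398 = 4.950; AUC_iv,0→∞ = 304.085 + 4.950 = 309.035 mcg/mL·hr
Trapezoidal AUC_0→7.75 (subcutaneous injection):
  [0→1]: (0.00+41.51)/2 × 1 = 20.755
  [1→5]: (41.51+14.03)/2 × 4 = 111.08
  [5→5.25]: (14.03+12.73)/2 × 0.25 = 3.345
  [5.25→7.25]: (12.73+5.78)/2 × 2 = 18.51
  [7.25→7.75]: (5.78+4.74)/2 × 0.5 = 2.63
  Sum = 156.32 mcg/mL·hr
subcutaneous injection tail: 4.74/0.398 = 11.910; AUC_ev,0→∞ = 156.32 + 11.910 = 168.23 mcg/mL·hr
F = (AUC_ev/D_ev)/(AUC_iv/D_iv) = (168.23/100)/(309.035/25) = 1.6823/12.3614 = 0.1361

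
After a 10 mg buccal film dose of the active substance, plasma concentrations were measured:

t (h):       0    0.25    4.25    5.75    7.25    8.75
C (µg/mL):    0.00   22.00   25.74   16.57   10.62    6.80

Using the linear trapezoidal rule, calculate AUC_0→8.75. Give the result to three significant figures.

AUC = 163 µg/mL·h

Trapezoidal AUC_0→8.75:
  [0→0.25]: (0.00+22.00)/2 × 0.25 = 2.75
  [0.25→4.25]: (22.00+25.74)/2 × 4 = 95.48
  [4.25→5.75]: (25.74+16.57)/2 × 1.5 = 31.7325
  [5.75→7.25]: (16.57+10.62)/2 × 1.5 = 20.3925
  [7.25→8.75]: (10.62+6.80)/2 × 1.5 = 13.065
  Sum = 163.42 µg/mL·h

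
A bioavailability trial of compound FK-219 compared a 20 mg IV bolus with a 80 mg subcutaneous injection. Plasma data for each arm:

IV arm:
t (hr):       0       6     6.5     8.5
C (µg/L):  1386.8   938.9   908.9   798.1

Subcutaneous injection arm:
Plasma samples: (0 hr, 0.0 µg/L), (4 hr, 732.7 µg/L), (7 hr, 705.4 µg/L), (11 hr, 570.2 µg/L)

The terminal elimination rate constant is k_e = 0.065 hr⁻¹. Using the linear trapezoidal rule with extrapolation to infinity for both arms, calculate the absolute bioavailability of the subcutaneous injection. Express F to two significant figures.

Trapezoidal AUC_0→8.5 (IV):
  [0→6]: (1386.8+938.9)/2 × 6 = 6977.1
  [6→6.5]: (938.9+908.9)/2 × 0.5 = 461.95
  [6.5→8.5]: (908.9+798.1)/2 × 2 = 1707.0
  Sum = 9146.05 µg/L·hr
IV tail: 798.1/0.065 = 12278.462; AUC_iv,0→∞ = 9146.05 + 12278.462 = 21424.512 µg/L·hr
Trapezoidal AUC_0→11 (subcutaneous injection):
  [0→4]: (0.0+732.7)/2 × 4 = 1465.4
  [4→7]: (732.7+705.4)/2 × 3 = 2157.15
  [7→11]: (705.4+570.2)/2 × 4 = 2551.2
  Sum = 6173.75 µg/L·hr
subcutaneous injection tail: 570.2/0.065 = 8772.308; AUC_ev,0→∞ = 6173.75 + 8772.308 = 14946.058 µg/L·hr
F = (AUC_ev/D_ev)/(AUC_iv/D_iv) = (14946.058/80)/(21424.512/20) = 186.826/1071.2256 = 0.1744

F = 0.17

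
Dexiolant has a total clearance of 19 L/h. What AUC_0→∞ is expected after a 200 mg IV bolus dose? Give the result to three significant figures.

AUC = 10.5 mg/L·h

AUC_0→∞ = Dose_iv / CL
        = 200 / 19 = 10.5263 mg/L·h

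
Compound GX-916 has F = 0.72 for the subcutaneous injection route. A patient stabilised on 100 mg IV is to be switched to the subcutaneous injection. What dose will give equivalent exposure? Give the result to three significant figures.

D_subcutaneous = 139 mg

For equal systemic exposure: F × D_ev = D_iv
D_ev = D_iv / F = 100 / 0.72 = 138.889 mg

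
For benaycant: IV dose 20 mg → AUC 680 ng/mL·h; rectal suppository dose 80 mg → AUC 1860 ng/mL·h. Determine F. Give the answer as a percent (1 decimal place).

F = 68.4%

F = (AUC_ev / D_ev) / (AUC_iv / D_iv)
  = (1860/80) / (680/20)
  = 23.25 / 34 = 0.6838
  = 68.38%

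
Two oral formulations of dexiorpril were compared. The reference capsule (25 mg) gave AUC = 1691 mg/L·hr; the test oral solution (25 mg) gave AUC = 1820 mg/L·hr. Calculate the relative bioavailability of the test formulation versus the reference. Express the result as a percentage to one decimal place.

F_rel = 107.6%

F_rel = (AUC_test/D_test) / (AUC_ref/D_ref)
      = (1820/25) / (1691/25)
      = 72.8 / 67.64 = 1.0763 = 107.63%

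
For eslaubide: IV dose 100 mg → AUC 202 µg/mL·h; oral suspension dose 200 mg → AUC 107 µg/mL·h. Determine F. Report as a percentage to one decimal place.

F = (AUC_ev / D_ev) / (AUC_iv / D_iv)
  = (107/200) / (202/100)
  = 0.535 / 2.02 = 0.2649
  = 26.49%

F = 26.5%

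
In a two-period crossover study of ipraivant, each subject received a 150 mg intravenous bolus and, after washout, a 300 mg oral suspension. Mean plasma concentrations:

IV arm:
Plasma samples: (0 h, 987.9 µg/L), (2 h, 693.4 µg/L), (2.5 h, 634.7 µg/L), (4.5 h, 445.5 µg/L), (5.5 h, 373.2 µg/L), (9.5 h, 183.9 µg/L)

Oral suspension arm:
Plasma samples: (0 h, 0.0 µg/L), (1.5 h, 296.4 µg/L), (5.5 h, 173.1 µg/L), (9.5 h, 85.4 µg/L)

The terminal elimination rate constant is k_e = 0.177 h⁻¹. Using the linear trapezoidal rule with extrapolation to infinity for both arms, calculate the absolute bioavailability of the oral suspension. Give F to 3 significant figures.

F = 0.191

Trapezoidal AUC_0→9.5 (IV):
  [0→2]: (987.9+693.4)/2 × 2 = 1681.3
  [2→2.5]: (693.4+634.7)/2 × 0.5 = 332.025
  [2.5→4.5]: (634.7+445.5)/2 × 2 = 1080.2
  [4.5→5.5]: (445.5+373.2)/2 × 1 = 409.35
  [5.5→9.5]: (373.2+183.9)/2 × 4 = 1114.2
  Sum = 4617.075 µg/L·h
IV tail: 183.9/0.177 = 1038.983; AUC_iv,0→∞ = 4617.075 + 1038.983 = 5656.058 µg/L·h
Trapezoidal AUC_0→9.5 (oral suspension):
  [0→1.5]: (0.0+296.4)/2 × 1.5 = 222.3
  [1.5→5.5]: (296.4+173.1)/2 × 4 = 939.0
  [5.5→9.5]: (173.1+85.4)/2 × 4 = 517.0
  Sum = 1678.3 µg/L·h
oral suspension tail: 85.4/0.177 = 482.486; AUC_ev,0→∞ = 1678.3 + 482.486 = 2160.786 µg/L·h
F = (AUC_ev/D_ev)/(AUC_iv/D_iv) = (2160.786/300)/(5656.058/150) = 7.20262/37.7071 = 0.1910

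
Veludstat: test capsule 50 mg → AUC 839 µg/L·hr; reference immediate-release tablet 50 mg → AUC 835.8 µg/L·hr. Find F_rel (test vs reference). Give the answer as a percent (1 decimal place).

F_rel = (AUC_test/D_test) / (AUC_ref/D_ref)
      = (839/50) / (835.8/50)
      = 16.78 / 16.716 = 1.0038 = 100.38%

F_rel = 100.4%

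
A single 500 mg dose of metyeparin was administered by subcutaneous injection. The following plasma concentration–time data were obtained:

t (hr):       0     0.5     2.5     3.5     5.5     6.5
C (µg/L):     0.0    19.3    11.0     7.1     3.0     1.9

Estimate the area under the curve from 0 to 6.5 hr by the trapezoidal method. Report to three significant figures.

AUC = 56.7 µg/L·hr

Trapezoidal AUC_0→6.5:
  [0→0.5]: (0.0+19.3)/2 × 0.5 = 4.825
  [0.5→2.5]: (19.3+11.0)/2 × 2 = 30.3
  [2.5→3.5]: (11.0+7.1)/2 × 1 = 9.05
  [3.5→5.5]: (7.1+3.0)/2 × 2 = 10.1
  [5.5→6.5]: (3.0+1.9)/2 × 1 = 2.45
  Sum = 56.725 µg/L·hr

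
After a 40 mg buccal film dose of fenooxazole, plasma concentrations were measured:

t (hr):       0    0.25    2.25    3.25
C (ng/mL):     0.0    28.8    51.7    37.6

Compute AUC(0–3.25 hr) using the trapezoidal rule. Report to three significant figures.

AUC = 129 ng/mL·hr

Trapezoidal AUC_0→3.25:
  [0→0.25]: (0.0+28.8)/2 × 0.25 = 3.6
  [0.25→2.25]: (28.8+51.7)/2 × 2 = 80.5
  [2.25→3.25]: (51.7+37.6)/2 × 1 = 44.65
  Sum = 128.75 ng/mL·hr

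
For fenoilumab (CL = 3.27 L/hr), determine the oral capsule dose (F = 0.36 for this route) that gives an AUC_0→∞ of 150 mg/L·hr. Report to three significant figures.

Dose = 1360 mg

Dose = CL × AUC_0→∞ / F
     = 3.27 × 150 / 0.36 = 1362.5 mg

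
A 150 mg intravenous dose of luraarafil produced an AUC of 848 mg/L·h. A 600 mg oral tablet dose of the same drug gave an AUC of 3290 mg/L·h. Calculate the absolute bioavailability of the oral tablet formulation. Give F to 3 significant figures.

F = 0.970

F = (AUC_ev / D_ev) / (AUC_iv / D_iv)
  = (3290/600) / (848/150)
  = 5.48333 / 5.65333 = 0.9699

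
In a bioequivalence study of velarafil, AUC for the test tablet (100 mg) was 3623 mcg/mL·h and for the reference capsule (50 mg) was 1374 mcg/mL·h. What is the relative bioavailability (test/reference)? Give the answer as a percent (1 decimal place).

F_rel = (AUC_test/D_test) / (AUC_ref/D_ref)
      = (3623/100) / (1374/50)
      = 36.23 / 27.48 = 1.3184 = 131.84%

F_rel = 131.8%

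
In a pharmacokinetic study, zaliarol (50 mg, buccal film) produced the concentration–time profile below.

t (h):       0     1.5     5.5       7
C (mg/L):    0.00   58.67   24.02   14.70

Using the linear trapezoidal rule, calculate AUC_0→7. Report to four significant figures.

Trapezoidal AUC_0→7:
  [0→1.5]: (0.00+58.67)/2 × 1.5 = 44.0025
  [1.5→5.5]: (58.67+24.02)/2 × 4 = 165.38
  [5.5→7]: (24.02+14.70)/2 × 1.5 = 29.04
  Sum = 238.4225 mg/L·h

AUC = 238.4 mg/L·h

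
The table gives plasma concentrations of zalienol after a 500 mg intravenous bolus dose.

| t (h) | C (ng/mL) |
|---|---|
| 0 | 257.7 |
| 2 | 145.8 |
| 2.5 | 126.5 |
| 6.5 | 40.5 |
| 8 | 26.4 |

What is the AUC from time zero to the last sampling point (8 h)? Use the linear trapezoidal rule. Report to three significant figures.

Trapezoidal AUC_0→8:
  [0→2]: (257.7+145.8)/2 × 2 = 403.5
  [2→2.5]: (145.8+126.5)/2 × 0.5 = 68.075
  [2.5→6.5]: (126.5+40.5)/2 × 4 = 334.0
  [6.5→8]: (40.5+26.4)/2 × 1.5 = 50.175
  Sum = 855.75 ng/mL·h

AUC = 856 ng/mL·h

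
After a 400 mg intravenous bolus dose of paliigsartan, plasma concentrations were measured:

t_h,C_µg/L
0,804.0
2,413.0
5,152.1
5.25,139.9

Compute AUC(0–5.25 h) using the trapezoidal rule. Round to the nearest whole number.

AUC = 2101 µg/L·h

Trapezoidal AUC_0→5.25:
  [0→2]: (804.0+413.0)/2 × 2 = 1217.0
  [2→5]: (413.0+152.1)/2 × 3 = 847.65
  [5→5.25]: (152.1+139.9)/2 × 0.25 = 36.5
  Sum = 2101.15 µg/L·h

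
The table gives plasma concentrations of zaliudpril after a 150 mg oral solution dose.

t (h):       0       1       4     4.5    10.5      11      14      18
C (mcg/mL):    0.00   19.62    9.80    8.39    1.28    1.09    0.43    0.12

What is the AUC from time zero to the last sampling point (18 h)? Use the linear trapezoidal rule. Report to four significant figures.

AUC = 91.47 mcg/mL·h

Trapezoidal AUC_0→18:
  [0→1]: (0.00+19.62)/2 × 1 = 9.81
  [1→4]: (19.62+9.80)/2 × 3 = 44.13
  [4→4.5]: (9.80+8.39)/2 × 0.5 = 4.5475
  [4.5→10.5]: (8.39+1.28)/2 × 6 = 29.01
  [10.5→11]: (1.28+1.09)/2 × 0.5 = 0.5925
  [11→14]: (1.09+0.43)/2 × 3 = 2.28
  [14→18]: (0.43+0.12)/2 × 4 = 1.1
  Sum = 91.47 mcg/mL·h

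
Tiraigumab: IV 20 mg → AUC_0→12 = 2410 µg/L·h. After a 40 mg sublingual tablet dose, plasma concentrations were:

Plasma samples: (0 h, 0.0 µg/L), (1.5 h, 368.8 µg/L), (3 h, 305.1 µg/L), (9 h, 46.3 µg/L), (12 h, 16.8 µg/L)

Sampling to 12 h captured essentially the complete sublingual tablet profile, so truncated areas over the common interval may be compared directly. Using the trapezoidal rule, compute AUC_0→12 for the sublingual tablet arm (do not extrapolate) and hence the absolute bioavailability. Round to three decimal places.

F = 0.401

Trapezoidal AUC_0→12 (sublingual tablet):
  [0→1.5]: (0.0+368.8)/2 × 1.5 = 276.6
  [1.5→3]: (368.8+305.1)/2 × 1.5 = 505.425
  [3→9]: (305.1+46.3)/2 × 6 = 1054.2
  [9→12]: (46.3+16.8)/2 × 3 = 94.65
  Sum = 1930.875 µg/L·h
F = (AUC_ev/D_ev)/(AUC_iv/D_iv) = (1930.875/40)/(2410/20) = 48.271875/120.5 = 0.4006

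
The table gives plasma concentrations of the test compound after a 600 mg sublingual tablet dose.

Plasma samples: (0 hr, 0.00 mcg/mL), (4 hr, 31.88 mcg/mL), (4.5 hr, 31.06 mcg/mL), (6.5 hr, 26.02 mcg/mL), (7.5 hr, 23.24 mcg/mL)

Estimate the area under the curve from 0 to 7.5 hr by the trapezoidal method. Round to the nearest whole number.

AUC = 161 mcg/mL·hr

Trapezoidal AUC_0→7.5:
  [0→4]: (0.00+31.88)/2 × 4 = 63.76
  [4→4.5]: (31.88+31.06)/2 × 0.5 = 15.735
  [4.5→6.5]: (31.06+26.02)/2 × 2 = 57.08
  [6.5→7.5]: (26.02+23.24)/2 × 1 = 24.63
  Sum = 161.205 mcg/mL·hr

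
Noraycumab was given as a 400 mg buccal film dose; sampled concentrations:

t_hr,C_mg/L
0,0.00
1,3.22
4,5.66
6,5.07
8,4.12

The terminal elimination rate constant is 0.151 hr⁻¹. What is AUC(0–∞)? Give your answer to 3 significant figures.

AUC = 62.1 mg/L·hr

Trapezoidal AUC_0→8:
  [0→1]: (0.00+3.22)/2 × 1 = 1.61
  [1→4]: (3.22+5.66)/2 × 3 = 13.32
  [4→6]: (5.66+5.07)/2 × 2 = 10.73
  [6→8]: (5.07+4.12)/2 × 2 = 9.19
  Sum = 34.85 mg/L·hr
Extrapolated tail: C_last / k_e = 4.12 / 0.151 = 27.285
AUC_0→∞ = 34.85 + 27.285 = 62.135 mg/L·hr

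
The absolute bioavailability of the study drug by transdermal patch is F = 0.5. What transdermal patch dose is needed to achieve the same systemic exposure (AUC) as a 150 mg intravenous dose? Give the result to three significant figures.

D_transdermal = 300 mg

For equal systemic exposure: F × D_ev = D_iv
D_ev = D_iv / F = 150 / 0.5 = 300 mg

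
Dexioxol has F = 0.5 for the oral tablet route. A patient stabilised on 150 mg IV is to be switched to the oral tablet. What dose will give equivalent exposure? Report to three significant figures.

D_oral = 300 mg

For equal systemic exposure: F × D_ev = D_iv
D_ev = D_iv / F = 150 / 0.5 = 300 mg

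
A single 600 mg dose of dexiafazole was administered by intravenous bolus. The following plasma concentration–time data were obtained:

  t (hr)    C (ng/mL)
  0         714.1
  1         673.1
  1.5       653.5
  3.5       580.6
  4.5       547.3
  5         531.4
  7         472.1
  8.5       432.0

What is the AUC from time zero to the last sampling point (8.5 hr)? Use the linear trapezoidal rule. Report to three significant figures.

Trapezoidal AUC_0→8.5:
  [0→1]: (714.1+673.1)/2 × 1 = 693.6
  [1→1.5]: (673.1+653.5)/2 × 0.5 = 331.65
  [1.5→3.5]: (653.5+580.6)/2 × 2 = 1234.1
  [3.5→4.5]: (580.6+547.3)/2 × 1 = 563.95
  [4.5→5]: (547.3+531.4)/2 × 0.5 = 269.675
  [5→7]: (531.4+472.1)/2 × 2 = 1003.5
  [7→8.5]: (472.1+432.0)/2 × 1.5 = 678.075
  Sum = 4774.55 ng/mL·hr

AUC = 4770 ng/mL·hr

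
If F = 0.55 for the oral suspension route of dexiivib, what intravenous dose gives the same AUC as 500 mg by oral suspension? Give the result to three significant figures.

D_iv = 275 mg

Systemic exposure from an extravascular dose = F × D_ev, so the equivalent IV dose is F × D_ev.
D_iv = F × D_ev = 0.55 × 500 = 275 mg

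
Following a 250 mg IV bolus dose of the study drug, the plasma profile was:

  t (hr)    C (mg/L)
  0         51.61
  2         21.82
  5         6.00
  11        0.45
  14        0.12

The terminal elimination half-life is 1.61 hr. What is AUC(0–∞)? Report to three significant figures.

Trapezoidal AUC_0→14:
  [0→2]: (51.61+21.82)/2 × 2 = 73.43
  [2→5]: (21.82+6.00)/2 × 3 = 41.73
  [5→11]: (6.00+0.45)/2 × 6 = 19.35
  [11→14]: (0.45+0.12)/2 × 3 = 0.855
  Sum = 135.365 mg/L·hr
k_e = ln2 / t½ = 0.693147 / 1.61 = 0.4305 hr^-1
Extrapolated tail: C_last / k_e = 0.12 / 0.4305 = 0.279
AUC_0→∞ = 135.365 + 0.279 = 135.644 mg/L·hr

AUC = 136 mg/L·hr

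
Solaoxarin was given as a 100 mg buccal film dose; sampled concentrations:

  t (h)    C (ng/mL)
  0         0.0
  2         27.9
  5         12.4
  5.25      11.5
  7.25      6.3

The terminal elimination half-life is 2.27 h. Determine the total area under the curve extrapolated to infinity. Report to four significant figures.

Trapezoidal AUC_0→7.25:
  [0→2]: (0.0+27.9)/2 × 2 = 27.9
  [2→5]: (27.9+12.4)/2 × 3 = 60.45
  [5→5.25]: (12.4+11.5)/2 × 0.25 = 2.9875
  [5.25→7.25]: (11.5+6.3)/2 × 2 = 17.8
  Sum = 109.1375 ng/mL·h
k_e = ln2 / t½ = 0.693147 / 2.27 = 0.3054 h^-1
Extrapolated tail: C_last / k_e = 6.3 / 0.3054 = 20.629
AUC_0→∞ = 109.1375 + 20.629 = 129.7665 ng/mL·h

AUC = 129.8 ng/mL·h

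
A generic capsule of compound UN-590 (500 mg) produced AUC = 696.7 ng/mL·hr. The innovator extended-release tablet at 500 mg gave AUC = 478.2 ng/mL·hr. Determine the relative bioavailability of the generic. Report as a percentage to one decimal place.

F_rel = 145.7%

F_rel = (AUC_test/D_test) / (AUC_ref/D_ref)
      = (696.7/500) / (478.2/500)
      = 1.3934 / 0.9564 = 1.4569 = 145.69%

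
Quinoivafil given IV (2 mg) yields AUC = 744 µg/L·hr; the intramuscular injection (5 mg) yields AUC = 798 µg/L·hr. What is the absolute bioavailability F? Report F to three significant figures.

F = (AUC_ev / D_ev) / (AUC_iv / D_iv)
  = (798/5) / (744/2)
  = 159.6 / 372 = 0.4290

F = 0.429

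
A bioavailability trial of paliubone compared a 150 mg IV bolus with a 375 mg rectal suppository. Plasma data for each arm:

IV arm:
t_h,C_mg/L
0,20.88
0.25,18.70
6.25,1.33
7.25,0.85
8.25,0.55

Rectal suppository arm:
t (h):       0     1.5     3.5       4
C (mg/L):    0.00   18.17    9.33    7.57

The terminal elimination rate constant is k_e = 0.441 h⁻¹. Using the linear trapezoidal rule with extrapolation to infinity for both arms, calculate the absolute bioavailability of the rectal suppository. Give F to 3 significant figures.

Trapezoidal AUC_0→8.25 (IV):
  [0→0.25]: (20.88+18.70)/2 × 0.25 = 4.9475
  [0.25→6.25]: (18.70+1.33)/2 × 6 = 60.09
  [6.25→7.25]: (1.33+0.85)/2 × 1 = 1.09
  [7.25→8.25]: (0.85+0.55)/2 × 1 = 0.7
  Sum = 66.8275 mg/L·h
IV tail: 0.55/0.441 = 1.247; AUC_iv,0→∞ = 66.8275 + 1.247 = 68.0745 mg/L·h
Trapezoidal AUC_0→4 (rectal suppository):
  [0→1.5]: (0.00+18.17)/2 × 1.5 = 13.6275
  [1.5→3.5]: (18.17+9.33)/2 × 2 = 27.5
  [3.5→4]: (9.33+7.57)/2 × 0.5 = 4.225
  Sum = 45.3525 mg/L·h
rectal suppository tail: 7.57/0.441 = 17.166; AUC_ev,0→∞ = 45.3525 + 17.166 = 62.5185 mg/L·h
F = (AUC_ev/D_ev)/(AUC_iv/D_iv) = (62.5185/375)/(68.0745/150) = 0.166716/0.45383 = 0.3674

F = 0.367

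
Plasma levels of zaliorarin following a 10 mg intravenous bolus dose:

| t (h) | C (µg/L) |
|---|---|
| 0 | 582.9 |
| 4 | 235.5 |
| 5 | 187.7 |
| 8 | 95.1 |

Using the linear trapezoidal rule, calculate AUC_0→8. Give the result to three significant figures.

AUC = 2270 µg/L·h

Trapezoidal AUC_0→8:
  [0→4]: (582.9+235.5)/2 × 4 = 1636.8
  [4→5]: (235.5+187.7)/2 × 1 = 211.6
  [5→8]: (187.7+95.1)/2 × 3 = 424.2
  Sum = 2272.6 µg/L·h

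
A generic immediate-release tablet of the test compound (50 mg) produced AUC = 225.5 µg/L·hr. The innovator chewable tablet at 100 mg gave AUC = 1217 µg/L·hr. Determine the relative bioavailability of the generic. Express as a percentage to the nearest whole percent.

F_rel = (AUC_test/D_test) / (AUC_ref/D_ref)
      = (225.5/50) / (1217/100)
      = 4.51 / 12.17 = 0.3706 = 37.06%

F_rel = 37%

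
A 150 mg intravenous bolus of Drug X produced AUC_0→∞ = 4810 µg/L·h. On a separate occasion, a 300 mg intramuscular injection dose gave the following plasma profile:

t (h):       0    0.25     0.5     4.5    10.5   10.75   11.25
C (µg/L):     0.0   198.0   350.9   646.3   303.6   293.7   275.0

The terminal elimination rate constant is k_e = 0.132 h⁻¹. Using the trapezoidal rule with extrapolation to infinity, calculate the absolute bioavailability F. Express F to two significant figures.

F = 0.75

Trapezoidal AUC_0→11.25 (intramuscular injection):
  [0→0.25]: (0.0+198.0)/2 × 0.25 = 24.75
  [0.25→0.5]: (198.0+350.9)/2 × 0.25 = 68.6125
  [0.5→4.5]: (350.9+646.3)/2 × 4 = 1994.4
  [4.5→10.5]: (646.3+303.6)/2 × 6 = 2849.7
  [10.5→10.75]: (303.6+293.7)/2 × 0.25 = 74.6625
  [10.75→11.25]: (293.7+275.0)/2 × 0.5 = 142.175
  Sum = 5154.3 µg/L·h
Tail: C_last/k_e = 275.0/0.132 = 2083.333
AUC_0→∞ (intramuscular injection) = 5154.3 + 2083.333 = 7237.633 µg/L·h
F = (AUC_ev/D_ev)/(AUC_iv/D_iv) = (7237.633/300)/(4810/150) = 24.1254/32.0667 = 0.7524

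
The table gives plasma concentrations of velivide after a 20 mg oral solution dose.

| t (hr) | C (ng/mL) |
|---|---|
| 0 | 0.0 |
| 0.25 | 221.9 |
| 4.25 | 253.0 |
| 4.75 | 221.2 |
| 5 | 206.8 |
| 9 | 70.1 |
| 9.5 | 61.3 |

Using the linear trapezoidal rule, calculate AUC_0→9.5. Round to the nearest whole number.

Trapezoidal AUC_0→9.5:
  [0→0.25]: (0.0+221.9)/2 × 0.25 = 27.7375
  [0.25→4.25]: (221.9+253.0)/2 × 4 = 949.8
  [4.25→4.75]: (253.0+221.2)/2 × 0.5 = 118.55
  [4.75→5]: (221.2+206.8)/2 × 0.25 = 53.5
  [5→9]: (206.8+70.1)/2 × 4 = 553.8
  [9→9.5]: (70.1+61.3)/2 × 0.5 = 32.85
  Sum = 1736.2375 ng/mL·hr

AUC = 1736 ng/mL·hr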